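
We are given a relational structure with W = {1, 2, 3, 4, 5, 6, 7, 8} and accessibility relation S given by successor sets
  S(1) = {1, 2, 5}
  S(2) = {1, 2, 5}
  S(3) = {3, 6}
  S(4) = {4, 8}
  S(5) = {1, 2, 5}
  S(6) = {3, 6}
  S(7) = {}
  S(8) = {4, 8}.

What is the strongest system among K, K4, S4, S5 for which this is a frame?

K4

Transitive (axiom 4): yes — every two-step S-path is closed by a direct edge.
Reflexive (axiom T): no — 7 is not related to itself.
Euclidean (axiom 5): yes — any two successors of a common world are S-related.
So F validates K, K4; S4 would additionally require S to be reflexive. The strongest is K4.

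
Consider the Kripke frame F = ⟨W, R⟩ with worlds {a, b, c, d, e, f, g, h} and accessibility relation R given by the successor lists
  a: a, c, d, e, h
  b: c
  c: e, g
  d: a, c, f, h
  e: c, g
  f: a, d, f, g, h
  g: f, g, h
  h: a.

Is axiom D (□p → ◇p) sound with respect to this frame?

The schema D characterises exactly the serial frames.
Serial: yes — every world has a successor (e.g. a R a).

Yes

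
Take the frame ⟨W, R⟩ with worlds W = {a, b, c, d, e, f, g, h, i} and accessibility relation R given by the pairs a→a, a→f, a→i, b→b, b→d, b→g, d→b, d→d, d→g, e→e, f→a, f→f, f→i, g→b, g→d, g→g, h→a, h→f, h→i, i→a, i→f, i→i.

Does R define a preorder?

No

Reflexive: no — c is not related to itself.
Transitive: yes — every two-step R-path is closed by a direct edge.
So R is not a preorder.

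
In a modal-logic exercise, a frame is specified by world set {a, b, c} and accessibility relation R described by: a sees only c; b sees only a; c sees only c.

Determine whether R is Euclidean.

Euclidean: no — b R a and b R a, but not a R a.

No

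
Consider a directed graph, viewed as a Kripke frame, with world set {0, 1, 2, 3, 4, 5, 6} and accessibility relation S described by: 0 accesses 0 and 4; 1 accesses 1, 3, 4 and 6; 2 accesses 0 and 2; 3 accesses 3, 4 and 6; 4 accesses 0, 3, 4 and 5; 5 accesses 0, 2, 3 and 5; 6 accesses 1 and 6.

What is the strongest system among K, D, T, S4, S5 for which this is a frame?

Serial (axiom D): yes — every world has a successor (e.g. 0 S 0).
Reflexive (axiom T): yes — every world is S-related to itself.
Transitive (axiom 4): no — 0 S 4 and 4 S 3, but not 0 S 3.
Euclidean (axiom 5): no — 1 S 4 and 1 S 6, but not 4 S 6.
So F validates K, D, T; S4 would additionally require S to be transitive. The strongest is T.

T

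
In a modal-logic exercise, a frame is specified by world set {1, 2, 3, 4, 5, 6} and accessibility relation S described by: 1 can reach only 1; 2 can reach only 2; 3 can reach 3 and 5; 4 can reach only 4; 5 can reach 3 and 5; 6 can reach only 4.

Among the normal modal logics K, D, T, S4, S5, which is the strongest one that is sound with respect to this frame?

D

Serial (axiom D): yes — every world has a successor (e.g. 1 S 1).
Reflexive (axiom T): no — 6 is not related to itself.
Transitive (axiom 4): yes — every two-step S-path is closed by a direct edge.
Euclidean (axiom 5): yes — any two successors of a common world are S-related.
So F validates K, D; T would additionally require S to be reflexive. The strongest is D.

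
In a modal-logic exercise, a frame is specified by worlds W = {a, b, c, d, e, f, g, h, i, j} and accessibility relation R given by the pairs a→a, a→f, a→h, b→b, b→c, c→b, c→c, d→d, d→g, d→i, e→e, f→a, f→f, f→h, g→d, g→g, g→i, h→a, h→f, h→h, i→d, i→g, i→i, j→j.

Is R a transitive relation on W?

Transitive: yes — every two-step R-path is closed by a direct edge.

Yes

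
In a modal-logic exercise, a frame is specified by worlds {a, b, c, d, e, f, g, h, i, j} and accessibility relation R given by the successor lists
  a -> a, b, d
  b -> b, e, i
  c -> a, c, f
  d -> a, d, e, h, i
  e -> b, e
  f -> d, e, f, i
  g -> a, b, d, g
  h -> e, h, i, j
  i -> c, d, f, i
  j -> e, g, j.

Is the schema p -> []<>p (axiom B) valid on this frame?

By correspondence theory, B is valid on a frame iff R is symmetric.
Symmetric: no — a R b but not b R a.

No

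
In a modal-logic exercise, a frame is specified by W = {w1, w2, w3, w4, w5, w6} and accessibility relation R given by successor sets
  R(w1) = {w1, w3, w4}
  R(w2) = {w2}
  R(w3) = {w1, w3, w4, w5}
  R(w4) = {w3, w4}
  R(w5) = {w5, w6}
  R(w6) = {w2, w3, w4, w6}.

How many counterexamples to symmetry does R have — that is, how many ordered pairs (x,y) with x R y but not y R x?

6

Enumerating: (w1,w4), (w3,w5), (w5,w6), (w6,w2), (w6,w3), (w6,w4).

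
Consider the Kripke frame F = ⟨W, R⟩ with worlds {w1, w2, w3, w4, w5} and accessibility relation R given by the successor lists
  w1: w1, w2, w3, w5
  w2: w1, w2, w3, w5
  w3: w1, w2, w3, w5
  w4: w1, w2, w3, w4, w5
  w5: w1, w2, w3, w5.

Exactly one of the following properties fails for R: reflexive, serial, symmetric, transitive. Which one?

symmetric

Reflexive: yes — every world is R-related to itself.
Serial: yes — every world has a successor (e.g. w1 R w1).
Symmetric: no — w4 R w1 but not w1 R w4.
Transitive: yes — every two-step R-path is closed by a direct edge.
Only symmetric fails.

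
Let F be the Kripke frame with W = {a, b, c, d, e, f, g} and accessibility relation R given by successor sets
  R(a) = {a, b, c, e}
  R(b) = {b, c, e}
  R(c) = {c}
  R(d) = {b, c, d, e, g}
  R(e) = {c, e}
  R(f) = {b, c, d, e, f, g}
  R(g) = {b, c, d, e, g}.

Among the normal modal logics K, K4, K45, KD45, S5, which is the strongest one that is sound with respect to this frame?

K4

Transitive (axiom 4): yes — every two-step R-path is closed by a direct edge.
Euclidean (axiom 5): no — a R c and a R b, but not c R b.
Serial (axiom D): yes — every world has a successor (e.g. a R a).
Reflexive (axiom T): yes — every world is R-related to itself.
So F validates K, K4; K45 would additionally require R to be Euclidean. The strongest is K4.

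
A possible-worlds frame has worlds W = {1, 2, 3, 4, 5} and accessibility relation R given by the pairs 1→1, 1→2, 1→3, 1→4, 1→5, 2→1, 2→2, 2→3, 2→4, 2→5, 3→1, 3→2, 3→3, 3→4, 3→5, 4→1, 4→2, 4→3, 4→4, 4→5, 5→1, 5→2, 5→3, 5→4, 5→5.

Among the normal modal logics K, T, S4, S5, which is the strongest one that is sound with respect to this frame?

Reflexive (axiom T): yes — every world is R-related to itself.
Transitive (axiom 4): yes — every two-step R-path is closed by a direct edge.
Euclidean (axiom 5): yes — any two successors of a common world are R-related.
So F validates K, T, S4, S5. The strongest is S5.

S5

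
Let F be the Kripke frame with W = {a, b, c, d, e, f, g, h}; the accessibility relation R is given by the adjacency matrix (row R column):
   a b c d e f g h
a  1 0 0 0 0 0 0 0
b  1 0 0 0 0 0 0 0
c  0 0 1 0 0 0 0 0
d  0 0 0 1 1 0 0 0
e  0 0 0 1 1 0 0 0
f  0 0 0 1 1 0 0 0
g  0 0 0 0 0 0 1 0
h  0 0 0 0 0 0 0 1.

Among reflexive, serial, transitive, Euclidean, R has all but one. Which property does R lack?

Reflexive: no — b is not related to itself.
Serial: yes — every world has a successor (e.g. a R a).
Transitive: yes — every two-step R-path is closed by a direct edge.
Euclidean: yes — any two successors of a common world are R-related.
Only reflexive fails.

reflexive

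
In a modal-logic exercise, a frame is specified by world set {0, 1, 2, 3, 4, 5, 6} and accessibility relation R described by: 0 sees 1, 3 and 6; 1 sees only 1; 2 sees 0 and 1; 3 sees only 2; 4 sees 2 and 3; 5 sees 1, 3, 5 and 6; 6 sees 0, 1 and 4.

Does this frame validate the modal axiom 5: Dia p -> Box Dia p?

No

Axiom 5 corresponds to the accessibility relation being Euclidean.
Euclidean: no — 0 R 1 and 0 R 3, but not 1 R 3.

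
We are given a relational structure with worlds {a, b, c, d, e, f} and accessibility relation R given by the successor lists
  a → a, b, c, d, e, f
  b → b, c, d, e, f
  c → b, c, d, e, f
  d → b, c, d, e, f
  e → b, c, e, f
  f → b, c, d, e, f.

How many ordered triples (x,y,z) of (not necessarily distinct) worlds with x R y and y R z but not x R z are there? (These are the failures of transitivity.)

Enumerating: (e,b,d), (e,c,d), (e,f,d).

3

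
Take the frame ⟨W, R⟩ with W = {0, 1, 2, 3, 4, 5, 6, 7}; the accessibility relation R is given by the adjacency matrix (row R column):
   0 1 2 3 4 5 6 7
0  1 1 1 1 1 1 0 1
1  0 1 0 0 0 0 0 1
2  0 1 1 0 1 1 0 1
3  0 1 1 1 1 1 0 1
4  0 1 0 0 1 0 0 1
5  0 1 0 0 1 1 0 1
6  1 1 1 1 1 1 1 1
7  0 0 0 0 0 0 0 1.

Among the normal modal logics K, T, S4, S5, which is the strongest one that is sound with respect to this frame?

Reflexive (axiom T): yes — every world is R-related to itself.
Transitive (axiom 4): yes — every two-step R-path is closed by a direct edge.
Euclidean (axiom 5): no — 0 R 1 and 0 R 2, but not 1 R 2.
So F validates K, T, S4; S5 would additionally require R to be Euclidean. The strongest is S4.

S4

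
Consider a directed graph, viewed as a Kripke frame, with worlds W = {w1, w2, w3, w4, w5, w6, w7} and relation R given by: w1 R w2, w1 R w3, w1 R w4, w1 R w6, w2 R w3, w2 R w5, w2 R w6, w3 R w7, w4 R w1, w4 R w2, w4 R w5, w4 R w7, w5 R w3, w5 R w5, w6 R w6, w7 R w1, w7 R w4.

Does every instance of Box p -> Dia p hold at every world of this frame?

Yes

By correspondence theory, D is valid on a frame iff R is serial.
Serial: yes — every world has a successor (e.g. w1 R w2).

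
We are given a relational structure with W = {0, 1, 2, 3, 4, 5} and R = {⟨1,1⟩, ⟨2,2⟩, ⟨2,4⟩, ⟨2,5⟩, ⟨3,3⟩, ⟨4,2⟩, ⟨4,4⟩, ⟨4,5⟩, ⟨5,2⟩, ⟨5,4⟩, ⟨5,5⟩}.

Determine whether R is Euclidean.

Yes

Euclidean: yes — any two successors of a common world are R-related.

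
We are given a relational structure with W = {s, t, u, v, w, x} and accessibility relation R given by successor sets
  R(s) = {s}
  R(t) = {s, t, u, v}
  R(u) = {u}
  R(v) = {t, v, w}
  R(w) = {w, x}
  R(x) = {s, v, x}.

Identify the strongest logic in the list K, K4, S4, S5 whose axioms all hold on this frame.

K

Transitive (axiom 4): no — t R v and v R w, but not t R w.
Reflexive (axiom T): yes — every world is R-related to itself.
Euclidean (axiom 5): no — t R s and t R u, but not s R u.
So F validates K; K4 would additionally require R to be transitive. The strongest is K.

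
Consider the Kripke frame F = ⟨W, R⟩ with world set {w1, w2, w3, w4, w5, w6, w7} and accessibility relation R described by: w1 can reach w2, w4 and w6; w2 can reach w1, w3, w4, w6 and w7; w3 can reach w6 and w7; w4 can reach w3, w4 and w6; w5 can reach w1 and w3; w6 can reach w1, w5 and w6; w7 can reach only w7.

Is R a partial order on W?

No

Reflexive: no — w1 is not related to itself.
Transitive: no — w1 R w2 and w2 R w3, but not w1 R w3.
Antisymmetric: no — w1 R w2 and w2 R w1 with w1 ≠ w2.
So R is not a partial order.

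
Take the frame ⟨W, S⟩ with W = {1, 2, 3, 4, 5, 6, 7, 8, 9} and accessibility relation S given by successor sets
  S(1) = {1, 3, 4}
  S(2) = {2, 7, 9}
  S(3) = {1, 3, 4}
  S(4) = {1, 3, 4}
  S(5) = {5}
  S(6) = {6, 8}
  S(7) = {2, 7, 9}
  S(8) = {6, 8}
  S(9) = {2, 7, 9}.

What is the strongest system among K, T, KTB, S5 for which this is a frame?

S5

Reflexive (axiom T): yes — every world is S-related to itself.
Symmetric (axiom B): yes — every pair in S has its reverse in S.
Euclidean (axiom 5): yes — any two successors of a common world are S-related.
So F validates K, T, KTB, S5. The strongest is S5.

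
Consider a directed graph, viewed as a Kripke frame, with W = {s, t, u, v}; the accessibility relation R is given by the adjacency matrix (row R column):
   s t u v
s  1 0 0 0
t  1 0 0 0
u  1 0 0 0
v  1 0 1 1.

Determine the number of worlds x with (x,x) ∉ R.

Enumerating: t, u.

2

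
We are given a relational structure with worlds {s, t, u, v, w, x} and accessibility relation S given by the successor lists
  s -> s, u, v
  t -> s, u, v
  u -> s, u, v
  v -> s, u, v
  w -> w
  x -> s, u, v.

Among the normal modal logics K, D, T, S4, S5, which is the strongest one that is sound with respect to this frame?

D

Serial (axiom D): yes — every world has a successor (e.g. s S s).
Reflexive (axiom T): no — t is not related to itself.
Transitive (axiom 4): yes — every two-step S-path is closed by a direct edge.
Euclidean (axiom 5): yes — any two successors of a common world are S-related.
So F validates K, D; T would additionally require S to be reflexive. The strongest is D.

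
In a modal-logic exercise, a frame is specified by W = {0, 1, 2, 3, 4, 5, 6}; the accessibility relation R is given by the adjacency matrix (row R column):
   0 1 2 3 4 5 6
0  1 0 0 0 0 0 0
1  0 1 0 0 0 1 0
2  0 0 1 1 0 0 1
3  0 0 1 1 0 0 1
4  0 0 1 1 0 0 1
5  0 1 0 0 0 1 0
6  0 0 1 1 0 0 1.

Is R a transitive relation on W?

Yes

Transitive: yes — every two-step R-path is closed by a direct edge.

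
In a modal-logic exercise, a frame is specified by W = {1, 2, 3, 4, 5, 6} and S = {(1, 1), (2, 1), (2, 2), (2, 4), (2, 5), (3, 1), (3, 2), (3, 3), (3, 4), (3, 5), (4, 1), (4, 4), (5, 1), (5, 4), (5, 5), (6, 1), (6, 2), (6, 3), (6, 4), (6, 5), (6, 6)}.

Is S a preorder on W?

Yes

Reflexive: yes — every world is S-related to itself.
Transitive: yes — every two-step S-path is closed by a direct edge.
So S is a preorder.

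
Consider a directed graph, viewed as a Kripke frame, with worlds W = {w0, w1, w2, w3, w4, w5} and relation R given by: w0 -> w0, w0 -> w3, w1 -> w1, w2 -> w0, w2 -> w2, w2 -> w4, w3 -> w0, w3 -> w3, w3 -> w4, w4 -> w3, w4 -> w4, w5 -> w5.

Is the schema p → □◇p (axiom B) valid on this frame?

By correspondence theory, B is valid on a frame iff R is symmetric.
Symmetric: no — w2 R w0 but not w0 R w2.

No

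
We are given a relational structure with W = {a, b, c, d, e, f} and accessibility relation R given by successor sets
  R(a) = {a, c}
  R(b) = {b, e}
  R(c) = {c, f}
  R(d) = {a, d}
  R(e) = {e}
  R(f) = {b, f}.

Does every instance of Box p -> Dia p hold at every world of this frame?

Yes

Axiom D corresponds to the accessibility relation being serial.
Serial: yes — every world has a successor (e.g. a R a).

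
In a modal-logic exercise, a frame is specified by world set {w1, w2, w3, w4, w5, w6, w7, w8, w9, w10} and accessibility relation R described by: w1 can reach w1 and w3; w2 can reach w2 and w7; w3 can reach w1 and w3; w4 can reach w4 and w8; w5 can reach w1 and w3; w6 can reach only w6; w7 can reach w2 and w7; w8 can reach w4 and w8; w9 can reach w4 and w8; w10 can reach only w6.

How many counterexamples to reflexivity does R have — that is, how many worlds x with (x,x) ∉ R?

Enumerating: w5, w9, w10.

3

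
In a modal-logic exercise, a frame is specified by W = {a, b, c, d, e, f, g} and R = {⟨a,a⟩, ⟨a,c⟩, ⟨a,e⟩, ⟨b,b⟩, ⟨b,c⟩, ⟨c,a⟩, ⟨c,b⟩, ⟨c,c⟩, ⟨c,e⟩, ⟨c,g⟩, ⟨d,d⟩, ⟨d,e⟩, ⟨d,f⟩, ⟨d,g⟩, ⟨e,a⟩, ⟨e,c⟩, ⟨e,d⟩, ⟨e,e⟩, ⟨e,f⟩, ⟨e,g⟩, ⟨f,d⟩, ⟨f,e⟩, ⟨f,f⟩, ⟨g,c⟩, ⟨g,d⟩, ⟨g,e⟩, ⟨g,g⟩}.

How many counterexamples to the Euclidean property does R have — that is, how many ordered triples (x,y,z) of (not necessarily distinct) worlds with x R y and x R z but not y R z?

24

Enumerating: (c,a,b), (c,a,g), (c,b,a), (c,b,e), (c,b,g), (c,e,b), (c,g,a), (c,g,b), (d,f,g), (d,g,f), (e,a,d), (e,a,f), … and 12 more.
Total: 24.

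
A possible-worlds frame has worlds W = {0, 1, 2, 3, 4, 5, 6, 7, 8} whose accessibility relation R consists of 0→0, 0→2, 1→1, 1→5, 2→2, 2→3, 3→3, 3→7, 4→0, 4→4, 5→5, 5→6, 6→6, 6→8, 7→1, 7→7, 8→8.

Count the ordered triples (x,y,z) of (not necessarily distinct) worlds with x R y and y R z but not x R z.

7

Enumerating: (0,2,3), (1,5,6), (2,3,7), (3,7,1), (4,0,2), (5,6,8), (7,1,5).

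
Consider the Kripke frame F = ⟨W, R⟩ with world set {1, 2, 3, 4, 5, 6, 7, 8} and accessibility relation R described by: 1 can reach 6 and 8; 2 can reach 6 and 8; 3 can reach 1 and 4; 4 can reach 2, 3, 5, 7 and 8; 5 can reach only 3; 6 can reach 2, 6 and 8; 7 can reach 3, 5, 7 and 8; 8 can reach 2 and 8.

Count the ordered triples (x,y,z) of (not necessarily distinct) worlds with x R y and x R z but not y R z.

Enumerating: (1,8,6), (2,8,6), (3,1,1), (3,1,4), (3,4,1), (3,4,4), (4,2,2), (4,2,3), (4,2,5), (4,2,7), (4,3,2), (4,3,3), … and 25 more.
Total: 37.

37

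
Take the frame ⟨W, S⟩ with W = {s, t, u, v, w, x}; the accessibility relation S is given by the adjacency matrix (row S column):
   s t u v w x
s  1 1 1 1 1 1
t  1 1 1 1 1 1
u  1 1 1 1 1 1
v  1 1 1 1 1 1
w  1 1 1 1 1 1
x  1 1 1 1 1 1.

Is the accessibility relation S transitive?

Yes

Transitive: yes — every two-step S-path is closed by a direct edge.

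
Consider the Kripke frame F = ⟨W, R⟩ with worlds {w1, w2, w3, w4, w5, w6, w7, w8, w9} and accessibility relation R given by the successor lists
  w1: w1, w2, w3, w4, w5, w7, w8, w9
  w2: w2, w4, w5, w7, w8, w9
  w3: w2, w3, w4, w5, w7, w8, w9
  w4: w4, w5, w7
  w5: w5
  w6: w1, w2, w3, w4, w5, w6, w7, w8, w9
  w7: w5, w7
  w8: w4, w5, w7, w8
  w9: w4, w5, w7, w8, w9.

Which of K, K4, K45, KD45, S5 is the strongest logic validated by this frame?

K4

Transitive (axiom 4): yes — every two-step R-path is closed by a direct edge.
Euclidean (axiom 5): no — w1 R w2 and w1 R w3, but not w2 R w3.
Serial (axiom D): yes — every world has a successor (e.g. w1 R w1).
Reflexive (axiom T): yes — every world is R-related to itself.
So F validates K, K4; K45 would additionally require R to be Euclidean. The strongest is K4.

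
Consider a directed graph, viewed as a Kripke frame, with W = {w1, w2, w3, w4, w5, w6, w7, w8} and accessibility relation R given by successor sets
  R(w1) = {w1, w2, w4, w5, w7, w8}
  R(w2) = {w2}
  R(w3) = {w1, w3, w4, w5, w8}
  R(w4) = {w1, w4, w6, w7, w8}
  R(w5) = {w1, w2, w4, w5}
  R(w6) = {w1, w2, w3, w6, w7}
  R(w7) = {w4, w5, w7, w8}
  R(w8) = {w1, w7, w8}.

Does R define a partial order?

No

Reflexive: yes — every world is R-related to itself.
Transitive: no — w1 R w4 and w4 R w6, but not w1 R w6.
Antisymmetric: no — w1 R w4 and w4 R w1 with w1 ≠ w4.
So R is not a partial order.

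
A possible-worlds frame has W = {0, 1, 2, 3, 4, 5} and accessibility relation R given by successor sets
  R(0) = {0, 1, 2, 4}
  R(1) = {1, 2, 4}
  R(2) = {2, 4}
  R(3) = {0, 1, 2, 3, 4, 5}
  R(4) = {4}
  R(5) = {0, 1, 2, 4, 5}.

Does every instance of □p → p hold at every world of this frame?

Yes

By correspondence theory, T is valid on a frame iff R is reflexive.
Reflexive: yes — every world is R-related to itself.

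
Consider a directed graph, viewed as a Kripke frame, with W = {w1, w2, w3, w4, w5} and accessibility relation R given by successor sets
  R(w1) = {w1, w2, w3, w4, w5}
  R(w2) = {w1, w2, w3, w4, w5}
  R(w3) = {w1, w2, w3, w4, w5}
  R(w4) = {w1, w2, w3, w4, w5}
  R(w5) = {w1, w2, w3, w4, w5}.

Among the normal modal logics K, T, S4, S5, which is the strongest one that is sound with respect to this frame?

S5

Reflexive (axiom T): yes — every world is R-related to itself.
Transitive (axiom 4): yes — every two-step R-path is closed by a direct edge.
Euclidean (axiom 5): yes — any two successors of a common world are R-related.
So F validates K, T, S4, S5. The strongest is S5.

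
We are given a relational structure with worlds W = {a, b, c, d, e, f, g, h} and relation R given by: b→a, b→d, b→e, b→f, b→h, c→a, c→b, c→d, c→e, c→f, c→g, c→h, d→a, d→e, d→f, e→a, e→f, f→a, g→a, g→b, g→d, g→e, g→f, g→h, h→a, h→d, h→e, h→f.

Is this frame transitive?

Yes

Transitive: yes — every two-step R-path is closed by a direct edge.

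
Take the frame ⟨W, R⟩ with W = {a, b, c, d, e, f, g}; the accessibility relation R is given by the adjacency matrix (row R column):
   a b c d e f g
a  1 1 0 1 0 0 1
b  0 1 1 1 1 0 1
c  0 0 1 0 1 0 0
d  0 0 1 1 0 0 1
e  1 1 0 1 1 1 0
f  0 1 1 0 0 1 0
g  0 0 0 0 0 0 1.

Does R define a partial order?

No

Reflexive: yes — every world is R-related to itself.
Transitive: no — a R b and b R c, but not a R c.
Antisymmetric: no — b R e and e R b with b ≠ e.
So R is not a partial order.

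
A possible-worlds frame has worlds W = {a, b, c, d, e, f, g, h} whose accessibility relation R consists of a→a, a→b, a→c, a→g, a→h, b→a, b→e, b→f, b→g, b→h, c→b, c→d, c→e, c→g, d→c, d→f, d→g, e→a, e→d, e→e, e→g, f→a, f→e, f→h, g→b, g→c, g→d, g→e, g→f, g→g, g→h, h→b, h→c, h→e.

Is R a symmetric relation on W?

No

Symmetric: no — a R c but not c R a.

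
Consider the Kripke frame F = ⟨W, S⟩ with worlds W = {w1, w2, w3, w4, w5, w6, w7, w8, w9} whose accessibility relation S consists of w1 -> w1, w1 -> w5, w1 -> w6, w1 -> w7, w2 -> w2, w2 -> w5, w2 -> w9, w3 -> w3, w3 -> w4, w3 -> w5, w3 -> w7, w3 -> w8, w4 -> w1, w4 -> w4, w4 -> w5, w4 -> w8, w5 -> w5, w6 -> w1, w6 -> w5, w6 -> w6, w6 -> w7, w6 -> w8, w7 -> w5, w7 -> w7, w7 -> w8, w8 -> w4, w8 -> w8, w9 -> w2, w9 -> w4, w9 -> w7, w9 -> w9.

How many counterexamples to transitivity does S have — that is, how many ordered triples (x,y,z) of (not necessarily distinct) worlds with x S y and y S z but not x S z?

17

Enumerating: (w1,w6,w8), (w1,w7,w8), (w2,w9,w4), (w2,w9,w7), (w3,w4,w1), (w4,w1,w6), (w4,w1,w7), (w6,w8,w4), (w7,w8,w4), (w8,w4,w1), (w8,w4,w5), (w9,w2,w5), (w9,w4,w1), (w9,w4,w5), (w9,w4,w8), (w9,w7,w5), (w9,w7,w8).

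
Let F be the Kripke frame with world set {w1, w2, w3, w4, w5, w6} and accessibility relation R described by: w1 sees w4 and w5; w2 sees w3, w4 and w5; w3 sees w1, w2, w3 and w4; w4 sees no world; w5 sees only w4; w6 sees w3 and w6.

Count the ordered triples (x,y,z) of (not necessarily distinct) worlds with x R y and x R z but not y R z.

Enumerating: (w1,w4,w4), (w1,w4,w5), (w1,w5,w5), (w2,w3,w5), (w2,w4,w3), (w2,w4,w4), (w2,w4,w5), (w2,w5,w3), (w2,w5,w5), (w3,w1,w1), (w3,w1,w2), (w3,w1,w3), … and 8 more.
Total: 20.

20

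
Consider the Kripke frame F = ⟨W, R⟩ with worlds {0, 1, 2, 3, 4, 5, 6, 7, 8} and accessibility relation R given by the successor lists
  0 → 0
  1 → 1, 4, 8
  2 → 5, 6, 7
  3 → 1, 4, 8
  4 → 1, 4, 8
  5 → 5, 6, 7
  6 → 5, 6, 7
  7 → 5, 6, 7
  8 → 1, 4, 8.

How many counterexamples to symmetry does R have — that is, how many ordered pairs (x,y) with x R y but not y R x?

6

Enumerating: (2,5), (2,6), (2,7), (3,1), (3,4), (3,8).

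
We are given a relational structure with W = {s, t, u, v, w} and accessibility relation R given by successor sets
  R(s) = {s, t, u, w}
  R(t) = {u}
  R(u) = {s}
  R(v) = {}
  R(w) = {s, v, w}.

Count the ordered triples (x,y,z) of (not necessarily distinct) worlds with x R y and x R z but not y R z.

Enumerating: (s,t,s), (s,t,t), (s,t,w), (s,u,t), (s,u,u), (s,u,w), (s,w,t), (s,w,u), (t,u,u), (w,s,v), (w,v,s), (w,v,v), (w,v,w).

13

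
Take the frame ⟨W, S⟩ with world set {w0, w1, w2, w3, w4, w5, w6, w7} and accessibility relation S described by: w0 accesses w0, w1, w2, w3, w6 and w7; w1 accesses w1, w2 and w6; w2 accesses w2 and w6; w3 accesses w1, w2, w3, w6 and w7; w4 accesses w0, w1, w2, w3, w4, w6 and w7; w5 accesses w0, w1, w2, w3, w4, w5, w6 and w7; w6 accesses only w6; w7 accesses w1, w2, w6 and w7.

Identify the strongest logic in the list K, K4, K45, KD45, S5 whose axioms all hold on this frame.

Transitive (axiom 4): yes — every two-step S-path is closed by a direct edge.
Euclidean (axiom 5): no — w0 S w1 and w0 S w3, but not w1 S w3.
Serial (axiom D): yes — every world has a successor (e.g. w0 S w0).
Reflexive (axiom T): yes — every world is S-related to itself.
So F validates K, K4; K45 would additionally require S to be Euclidean. The strongest is K4.

K4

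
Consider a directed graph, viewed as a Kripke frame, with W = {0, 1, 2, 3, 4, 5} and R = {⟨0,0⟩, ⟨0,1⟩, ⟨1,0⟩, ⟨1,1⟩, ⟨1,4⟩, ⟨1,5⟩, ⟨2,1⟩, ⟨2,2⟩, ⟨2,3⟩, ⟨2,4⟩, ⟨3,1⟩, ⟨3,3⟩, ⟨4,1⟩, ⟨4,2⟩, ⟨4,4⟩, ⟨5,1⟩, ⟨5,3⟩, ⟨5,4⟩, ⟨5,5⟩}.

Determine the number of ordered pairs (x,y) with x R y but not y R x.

Enumerating: (2,1), (2,3), (3,1), (5,3), (5,4).

5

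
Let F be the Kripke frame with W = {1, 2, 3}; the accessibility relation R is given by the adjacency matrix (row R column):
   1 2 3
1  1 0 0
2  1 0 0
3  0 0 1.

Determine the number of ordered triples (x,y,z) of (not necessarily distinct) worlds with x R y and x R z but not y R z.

0

R is Euclidean; there are no such tuples.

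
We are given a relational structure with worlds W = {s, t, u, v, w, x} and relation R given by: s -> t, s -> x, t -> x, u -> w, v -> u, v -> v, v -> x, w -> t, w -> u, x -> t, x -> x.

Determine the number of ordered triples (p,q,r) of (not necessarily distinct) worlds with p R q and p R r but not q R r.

Enumerating: (s,t,t), (u,w,w), (v,u,u), (v,u,v), (v,u,x), (v,x,u), (v,x,v), (w,t,t), (w,t,u), (w,u,t), (w,u,u), (x,t,t).

12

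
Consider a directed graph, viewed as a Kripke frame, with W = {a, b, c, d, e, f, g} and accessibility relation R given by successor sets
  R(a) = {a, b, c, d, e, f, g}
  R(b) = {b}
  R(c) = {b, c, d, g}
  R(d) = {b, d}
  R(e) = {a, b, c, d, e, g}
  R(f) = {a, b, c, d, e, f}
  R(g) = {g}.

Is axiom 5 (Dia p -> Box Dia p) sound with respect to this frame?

The schema 5 characterises exactly the Euclidean frames.
Euclidean: no — a R b and a R c, but not b R c.

No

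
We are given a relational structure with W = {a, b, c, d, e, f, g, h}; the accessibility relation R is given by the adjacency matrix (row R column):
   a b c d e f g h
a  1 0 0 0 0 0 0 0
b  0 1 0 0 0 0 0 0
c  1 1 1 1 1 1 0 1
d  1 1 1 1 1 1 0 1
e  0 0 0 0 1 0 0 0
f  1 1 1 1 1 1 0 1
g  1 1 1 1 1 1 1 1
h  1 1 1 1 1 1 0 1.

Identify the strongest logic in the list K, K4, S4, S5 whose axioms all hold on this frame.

S4

Transitive (axiom 4): yes — every two-step R-path is closed by a direct edge.
Reflexive (axiom T): yes — every world is R-related to itself.
Euclidean (axiom 5): no — c R a and c R b, but not a R b.
So F validates K, K4, S4; S5 would additionally require R to be Euclidean. The strongest is S4.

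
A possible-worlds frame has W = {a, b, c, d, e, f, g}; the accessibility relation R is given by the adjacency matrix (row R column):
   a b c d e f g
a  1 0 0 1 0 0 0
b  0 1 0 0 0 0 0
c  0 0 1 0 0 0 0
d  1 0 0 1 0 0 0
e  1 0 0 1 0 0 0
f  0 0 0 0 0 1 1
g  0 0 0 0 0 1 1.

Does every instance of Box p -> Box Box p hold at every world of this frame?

Axiom 4 corresponds to the accessibility relation being transitive.
Transitive: yes — every two-step R-path is closed by a direct edge.

Yes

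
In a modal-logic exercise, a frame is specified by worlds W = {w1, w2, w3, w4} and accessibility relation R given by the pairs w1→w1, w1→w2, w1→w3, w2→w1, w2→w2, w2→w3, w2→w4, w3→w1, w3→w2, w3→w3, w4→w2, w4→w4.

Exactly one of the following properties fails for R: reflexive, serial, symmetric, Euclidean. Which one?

Euclidean

Reflexive: yes — every world is R-related to itself.
Serial: yes — every world has a successor (e.g. w1 R w1).
Symmetric: yes — every pair in R has its reverse in R.
Euclidean: no — w2 R w1 and w2 R w4, but not w1 R w4.
Only Euclidean fails.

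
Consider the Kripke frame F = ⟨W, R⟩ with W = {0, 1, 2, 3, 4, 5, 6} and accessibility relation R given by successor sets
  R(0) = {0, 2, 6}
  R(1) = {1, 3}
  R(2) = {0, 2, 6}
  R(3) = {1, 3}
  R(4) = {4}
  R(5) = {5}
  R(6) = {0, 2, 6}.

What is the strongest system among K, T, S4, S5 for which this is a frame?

S5

Reflexive (axiom T): yes — every world is R-related to itself.
Transitive (axiom 4): yes — every two-step R-path is closed by a direct edge.
Euclidean (axiom 5): yes — any two successors of a common world are R-related.
So F validates K, T, S4, S5. The strongest is S5.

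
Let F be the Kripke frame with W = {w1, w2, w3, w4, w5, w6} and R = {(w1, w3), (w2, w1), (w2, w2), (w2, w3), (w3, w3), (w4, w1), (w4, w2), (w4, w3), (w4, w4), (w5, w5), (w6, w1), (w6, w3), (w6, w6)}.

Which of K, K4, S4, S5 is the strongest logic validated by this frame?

K4

Transitive (axiom 4): yes — every two-step R-path is closed by a direct edge.
Reflexive (axiom T): no — w1 is not related to itself.
Euclidean (axiom 5): no — w2 R w3 and w2 R w1, but not w3 R w1.
So F validates K, K4; S4 would additionally require R to be reflexive. The strongest is K4.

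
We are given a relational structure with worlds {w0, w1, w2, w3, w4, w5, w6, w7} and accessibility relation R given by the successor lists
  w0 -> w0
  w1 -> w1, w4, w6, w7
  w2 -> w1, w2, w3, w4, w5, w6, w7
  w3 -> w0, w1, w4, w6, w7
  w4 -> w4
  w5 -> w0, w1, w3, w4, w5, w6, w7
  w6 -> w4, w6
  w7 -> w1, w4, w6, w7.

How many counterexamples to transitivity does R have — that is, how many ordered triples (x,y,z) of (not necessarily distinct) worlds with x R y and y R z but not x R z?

2

Enumerating: (w2,w3,w0), (w2,w5,w0).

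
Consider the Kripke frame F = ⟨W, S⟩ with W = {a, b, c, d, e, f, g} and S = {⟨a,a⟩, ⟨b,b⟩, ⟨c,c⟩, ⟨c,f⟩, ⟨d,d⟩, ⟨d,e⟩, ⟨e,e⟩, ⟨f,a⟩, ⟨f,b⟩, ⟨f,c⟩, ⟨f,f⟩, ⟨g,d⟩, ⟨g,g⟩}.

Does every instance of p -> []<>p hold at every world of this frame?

The schema B characterises exactly the symmetric frames.
Symmetric: no — d S e but not e S d.

No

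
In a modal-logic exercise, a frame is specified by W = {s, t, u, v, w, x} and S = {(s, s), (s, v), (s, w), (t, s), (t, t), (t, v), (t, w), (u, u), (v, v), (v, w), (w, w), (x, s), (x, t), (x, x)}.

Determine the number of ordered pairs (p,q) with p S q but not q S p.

Enumerating: (s,v), (s,w), (t,s), (t,v), (t,w), (v,w), (x,s), (x,t).

8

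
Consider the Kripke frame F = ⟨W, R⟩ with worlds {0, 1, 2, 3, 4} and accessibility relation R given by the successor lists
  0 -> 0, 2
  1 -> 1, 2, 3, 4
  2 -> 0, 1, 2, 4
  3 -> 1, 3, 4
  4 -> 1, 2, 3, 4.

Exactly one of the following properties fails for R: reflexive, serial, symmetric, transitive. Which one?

transitive

Reflexive: yes — every world is R-related to itself.
Serial: yes — every world has a successor (e.g. 0 R 0).
Symmetric: yes — every pair in R has its reverse in R.
Transitive: no — 0 R 2 and 2 R 1, but not 0 R 1.
Only transitive fails.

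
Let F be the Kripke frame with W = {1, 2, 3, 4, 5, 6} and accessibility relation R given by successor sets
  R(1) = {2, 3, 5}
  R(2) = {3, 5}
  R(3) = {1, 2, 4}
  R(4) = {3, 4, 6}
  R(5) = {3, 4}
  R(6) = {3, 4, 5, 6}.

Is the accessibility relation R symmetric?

No

Symmetric: no — 1 R 2 but not 2 R 1.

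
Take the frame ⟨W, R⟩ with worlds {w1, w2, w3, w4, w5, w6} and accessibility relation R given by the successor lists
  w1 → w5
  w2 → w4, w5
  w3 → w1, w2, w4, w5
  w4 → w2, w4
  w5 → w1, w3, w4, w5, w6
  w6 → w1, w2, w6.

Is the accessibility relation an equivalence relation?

No

Reflexive: no — w1 is not related to itself.
Symmetric: no — w2 R w5 but not w5 R w2.
Transitive: no — w1 R w5 and w5 R w3, but not w1 R w3.
So R is not an equivalence relation.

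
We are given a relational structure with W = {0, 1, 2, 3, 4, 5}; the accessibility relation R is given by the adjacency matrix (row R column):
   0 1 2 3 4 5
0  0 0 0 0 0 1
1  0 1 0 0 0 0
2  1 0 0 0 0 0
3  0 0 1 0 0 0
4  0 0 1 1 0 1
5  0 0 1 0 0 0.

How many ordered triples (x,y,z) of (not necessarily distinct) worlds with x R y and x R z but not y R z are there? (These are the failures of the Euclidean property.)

11

Enumerating: (0,5,5), (2,0,0), (3,2,2), (4,2,2), (4,2,3), (4,2,5), (4,3,3), (4,3,5), (4,5,3), (4,5,5), (5,2,2).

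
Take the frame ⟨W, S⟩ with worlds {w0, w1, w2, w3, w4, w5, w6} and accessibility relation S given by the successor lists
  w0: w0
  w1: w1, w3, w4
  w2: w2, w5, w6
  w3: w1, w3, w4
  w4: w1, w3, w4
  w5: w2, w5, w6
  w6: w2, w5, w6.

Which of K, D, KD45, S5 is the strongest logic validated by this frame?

S5

Serial (axiom D): yes — every world has a successor (e.g. w0 S w0).
Euclidean (axiom 5): yes — any two successors of a common world are S-related.
Transitive (axiom 4): yes — every two-step S-path is closed by a direct edge.
Reflexive (axiom T): yes — every world is S-related to itself.
So F validates K, D, KD45, S5. The strongest is S5.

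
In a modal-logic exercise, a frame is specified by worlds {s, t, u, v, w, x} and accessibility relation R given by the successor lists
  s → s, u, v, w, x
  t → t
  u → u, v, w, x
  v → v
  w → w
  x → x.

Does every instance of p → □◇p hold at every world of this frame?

The schema B characterises exactly the symmetric frames.
Symmetric: no — s R u but not u R s.

No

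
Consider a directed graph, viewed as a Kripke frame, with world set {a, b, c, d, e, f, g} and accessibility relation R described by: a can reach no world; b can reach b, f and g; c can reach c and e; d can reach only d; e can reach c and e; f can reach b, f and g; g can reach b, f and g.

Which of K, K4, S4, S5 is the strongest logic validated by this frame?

Transitive (axiom 4): yes — every two-step R-path is closed by a direct edge.
Reflexive (axiom T): no — a is not related to itself.
Euclidean (axiom 5): yes — any two successors of a common world are R-related.
So F validates K, K4; S4 would additionally require R to be reflexive. The strongest is K4.

K4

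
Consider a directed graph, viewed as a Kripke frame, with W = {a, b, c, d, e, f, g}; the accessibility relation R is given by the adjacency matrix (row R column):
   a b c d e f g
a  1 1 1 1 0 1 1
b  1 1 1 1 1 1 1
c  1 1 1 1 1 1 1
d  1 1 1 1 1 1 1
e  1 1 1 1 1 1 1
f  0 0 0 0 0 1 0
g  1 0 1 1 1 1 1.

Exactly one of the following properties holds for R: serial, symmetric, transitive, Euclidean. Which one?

Serial: yes — every world has a successor (e.g. a R a).
Symmetric: no — a R f but not f R a.
Transitive: no — a R b and b R e, but not a R e.
Euclidean: no — a R f and a R b, but not f R b.
Only serial holds.

serial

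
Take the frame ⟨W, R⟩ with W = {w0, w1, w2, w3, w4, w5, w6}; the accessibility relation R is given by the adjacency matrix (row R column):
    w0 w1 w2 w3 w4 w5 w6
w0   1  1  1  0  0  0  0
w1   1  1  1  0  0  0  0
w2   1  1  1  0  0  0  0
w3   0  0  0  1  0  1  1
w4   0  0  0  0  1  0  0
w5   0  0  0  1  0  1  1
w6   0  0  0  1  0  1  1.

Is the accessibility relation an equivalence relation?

Yes

Reflexive: yes — every world is R-related to itself.
Symmetric: yes — every pair in R has its reverse in R.
Transitive: yes — every two-step R-path is closed by a direct edge.
So R is an equivalence relation.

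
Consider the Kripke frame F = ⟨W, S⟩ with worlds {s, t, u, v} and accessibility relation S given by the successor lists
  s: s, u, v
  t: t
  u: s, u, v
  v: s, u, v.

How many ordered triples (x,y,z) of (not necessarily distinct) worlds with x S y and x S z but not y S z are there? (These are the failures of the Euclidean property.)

0

S is Euclidean; there are no such tuples.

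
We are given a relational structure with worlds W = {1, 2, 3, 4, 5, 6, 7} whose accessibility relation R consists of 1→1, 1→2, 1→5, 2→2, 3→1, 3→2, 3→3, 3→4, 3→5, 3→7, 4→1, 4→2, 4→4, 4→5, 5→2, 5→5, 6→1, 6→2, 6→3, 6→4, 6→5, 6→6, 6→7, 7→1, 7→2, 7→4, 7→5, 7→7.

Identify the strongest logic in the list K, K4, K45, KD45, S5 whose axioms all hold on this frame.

Transitive (axiom 4): yes — every two-step R-path is closed by a direct edge.
Euclidean (axiom 5): no — 1 R 2 and 1 R 5, but not 2 R 5.
Serial (axiom D): yes — every world has a successor (e.g. 1 R 1).
Reflexive (axiom T): yes — every world is R-related to itself.
So F validates K, K4; K45 would additionally require R to be Euclidean. The strongest is K4.

K4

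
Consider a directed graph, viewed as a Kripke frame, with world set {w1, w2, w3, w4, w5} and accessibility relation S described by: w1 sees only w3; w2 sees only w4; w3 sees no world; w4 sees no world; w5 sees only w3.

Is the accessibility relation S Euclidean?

Euclidean: no — w1 S w3 and w1 S w3, but not w3 S w3.

No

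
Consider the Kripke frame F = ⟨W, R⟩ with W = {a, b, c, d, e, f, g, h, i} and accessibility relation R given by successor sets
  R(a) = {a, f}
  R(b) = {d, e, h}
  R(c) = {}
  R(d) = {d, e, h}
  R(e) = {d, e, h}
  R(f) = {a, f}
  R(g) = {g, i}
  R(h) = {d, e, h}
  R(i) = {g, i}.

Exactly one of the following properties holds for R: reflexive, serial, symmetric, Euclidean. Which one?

Reflexive: no — b is not related to itself.
Serial: no — c has no R-successor.
Symmetric: no — b R d but not d R b.
Euclidean: yes — any two successors of a common world are R-related.
Only Euclidean holds.

Euclidean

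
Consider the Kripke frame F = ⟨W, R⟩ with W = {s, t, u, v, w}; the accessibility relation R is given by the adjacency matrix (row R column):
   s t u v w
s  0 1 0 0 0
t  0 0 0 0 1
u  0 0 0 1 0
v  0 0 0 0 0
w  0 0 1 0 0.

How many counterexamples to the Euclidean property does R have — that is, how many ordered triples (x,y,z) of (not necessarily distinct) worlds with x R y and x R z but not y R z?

4

Enumerating: (s,t,t), (t,w,w), (u,v,v), (w,u,u).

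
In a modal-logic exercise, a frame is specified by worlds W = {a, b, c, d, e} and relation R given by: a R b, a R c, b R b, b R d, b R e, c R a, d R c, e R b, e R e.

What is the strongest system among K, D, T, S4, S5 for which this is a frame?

Serial (axiom D): yes — every world has a successor (e.g. a R b).
Reflexive (axiom T): no — a is not related to itself.
Transitive (axiom 4): no — a R b and b R d, but not a R d.
Euclidean (axiom 5): no — a R b and a R c, but not b R c.
So F validates K, D; T would additionally require R to be reflexive. The strongest is D.

D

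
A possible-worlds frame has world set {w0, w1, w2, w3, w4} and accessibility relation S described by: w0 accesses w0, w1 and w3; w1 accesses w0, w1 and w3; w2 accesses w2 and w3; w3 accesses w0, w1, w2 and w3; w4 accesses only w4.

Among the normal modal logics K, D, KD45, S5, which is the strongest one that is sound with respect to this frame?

Serial (axiom D): yes — every world has a successor (e.g. w0 S w0).
Euclidean (axiom 5): no — w3 S w0 and w3 S w2, but not w0 S w2.
Transitive (axiom 4): no — w0 S w3 and w3 S w2, but not w0 S w2.
Reflexive (axiom T): yes — every world is S-related to itself.
So F validates K, D; KD45 would additionally require S to be Euclidean and transitive. The strongest is D.

D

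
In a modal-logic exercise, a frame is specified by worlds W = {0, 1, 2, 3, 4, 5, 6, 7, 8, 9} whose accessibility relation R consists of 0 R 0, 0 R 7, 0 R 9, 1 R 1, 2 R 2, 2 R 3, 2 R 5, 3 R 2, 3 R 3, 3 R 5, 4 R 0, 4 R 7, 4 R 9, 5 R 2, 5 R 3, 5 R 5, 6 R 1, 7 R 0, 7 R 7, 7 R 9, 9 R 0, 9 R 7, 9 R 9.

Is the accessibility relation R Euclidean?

Euclidean: yes — any two successors of a common world are R-related.

Yes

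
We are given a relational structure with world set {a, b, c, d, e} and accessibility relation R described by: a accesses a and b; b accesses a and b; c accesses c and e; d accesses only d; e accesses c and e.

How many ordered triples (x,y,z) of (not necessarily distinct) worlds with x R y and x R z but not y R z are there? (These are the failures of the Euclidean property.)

R is Euclidean; there are no such tuples.

0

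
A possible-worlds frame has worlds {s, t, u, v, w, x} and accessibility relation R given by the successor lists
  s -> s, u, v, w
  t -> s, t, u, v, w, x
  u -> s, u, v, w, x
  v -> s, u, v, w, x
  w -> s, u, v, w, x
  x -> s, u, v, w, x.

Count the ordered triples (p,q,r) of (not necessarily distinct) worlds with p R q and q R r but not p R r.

3

Enumerating: (s,u,x), (s,v,x), (s,w,x).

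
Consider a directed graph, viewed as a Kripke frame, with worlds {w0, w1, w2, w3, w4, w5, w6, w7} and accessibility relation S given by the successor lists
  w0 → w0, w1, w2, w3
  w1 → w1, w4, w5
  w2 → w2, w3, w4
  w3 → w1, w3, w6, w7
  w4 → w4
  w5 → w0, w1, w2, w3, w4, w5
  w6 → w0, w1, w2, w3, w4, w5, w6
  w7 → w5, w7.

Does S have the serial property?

Serial: yes — every world has a successor (e.g. w0 S w0).

Yes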